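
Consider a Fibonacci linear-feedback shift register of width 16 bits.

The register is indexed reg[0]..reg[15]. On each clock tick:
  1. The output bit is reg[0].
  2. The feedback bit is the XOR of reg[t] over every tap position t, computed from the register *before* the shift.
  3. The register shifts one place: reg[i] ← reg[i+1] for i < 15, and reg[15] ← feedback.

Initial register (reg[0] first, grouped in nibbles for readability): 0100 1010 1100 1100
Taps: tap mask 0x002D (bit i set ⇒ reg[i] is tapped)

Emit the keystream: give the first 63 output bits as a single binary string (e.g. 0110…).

step | reg (before) | out | fb
   0 | 0100101011001100 | 0 | 0
   1 | 1001010110011000 | 1 | 1
   2 | 0010101100110001 | 0 | 1
   3 | 0101011001100011 | 0 | 0
   4 | 1010110011000110 | 1 | 1
   5 | 0101100110001101 | 0 | 1
   6 | 1011001100011011 | 1 | 1
   7 | 0110011000110111 | 0 | 0
   8 | 1100110001101110 | 1 | 0
   9 | 1001100011011100 | 1 | 0
  10 | 0011000110111000 | 0 | 0
  11 | 0110001101110000 | 0 | 1
  12 | 1100011011100001 | 1 | 0
  13 | 1000110111000010 | 1 | 0
  14 | 0001101110000100 | 0 | 1
  15 | 0011011100001001 | 0 | 1
  16 | 0110111000010011 | 0 | 0
  17 | 1101110000100110 | 1 | 1
  18 | 1011100001001101 | 1 | 1
  19 | 0111000010011011 | 0 | 0
  20 | 1110000100110110 | 1 | 0
  21 | 1100001001101100 | 1 | 1
  22 | 1000010011011001 | 1 | 0
  23 | 0000100110110010 | 0 | 0
  24 | 0001001101100100 | 0 | 1
  25 | 0010011011001001 | 0 | 0
  26 | 0100110110010010 | 0 | 1
  27 | 1001101100100101 | 1 | 0
  28 | 0011011001001010 | 0 | 1
  29 | 0110110010010101 | 0 | 0
  30 | 1101100100101010 | 1 | 0
  31 | 1011001001010100 | 1 | 1
  32 | 0110010010101001 | 0 | 0
  33 | 1100100101010010 | 1 | 1
  34 | 1001001010100101 | 1 | 0
  35 | 0010010101001010 | 0 | 0
  36 | 0100101010010100 | 0 | 0
  37 | 1001010100101000 | 1 | 1
  38 | 0010101001010001 | 0 | 1
  39 | 0101010010100011 | 0 | 0
  40 | 1010100101000110 | 1 | 0
  41 | 0101001010001100 | 0 | 1
  42 | 1010010100011001 | 1 | 1
  43 | 0100101000110011 | 0 | 0
  44 | 1001010001100110 | 1 | 1
  45 | 0010100011001101 | 0 | 1
  46 | 0101000110011011 | 0 | 1
  47 | 1010001100110111 | 1 | 0
  48 | 0100011001101110 | 0 | 1
  49 | 1000110011011101 | 1 | 0
  50 | 0001100110111010 | 0 | 1
  51 | 0011001101110101 | 0 | 0
  52 | 0110011011101010 | 0 | 0
  53 | 1100110111010100 | 1 | 0
  54 | 1001101110101000 | 1 | 0
  55 | 0011011101010000 | 0 | 1
  56 | 0110111010100001 | 0 | 0
  57 | 1101110101000010 | 1 | 1
  58 | 1011101010000101 | 1 | 1
  59 | 0111010100001011 | 0 | 1
  60 | 1110101000010111 | 1 | 0
  61 | 1101010000101110 | 1 | 1
  62 | 1010100001011101 | 1 | 0

010010101100110001101110000100110110010010101001010001100110111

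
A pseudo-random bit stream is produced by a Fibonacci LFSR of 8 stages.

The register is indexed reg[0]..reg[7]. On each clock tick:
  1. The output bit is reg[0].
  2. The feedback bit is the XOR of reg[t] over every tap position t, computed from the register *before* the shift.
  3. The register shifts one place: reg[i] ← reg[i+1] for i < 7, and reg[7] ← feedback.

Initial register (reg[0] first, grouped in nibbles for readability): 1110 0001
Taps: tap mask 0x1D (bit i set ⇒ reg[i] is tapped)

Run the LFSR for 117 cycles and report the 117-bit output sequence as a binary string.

step | reg (before) | out | fb
   0 | 11100001 | 1 | 0
   1 | 11000010 | 1 | 1
   2 | 10000101 | 1 | 1
   3 | 00001011 | 0 | 1
   4 | 00010111 | 0 | 1
   5 | 00101111 | 0 | 0
   6 | 01011110 | 0 | 0
   7 | 10111100 | 1 | 0
   8 | 01111000 | 0 | 1
   9 | 11110001 | 1 | 1
  10 | 11100011 | 1 | 0
  11 | 11000110 | 1 | 1
  12 | 10001101 | 1 | 0
  13 | 00011010 | 0 | 0
  14 | 00110100 | 0 | 0
  15 | 01101000 | 0 | 0
  16 | 11010000 | 1 | 0
  17 | 10100000 | 1 | 0
  18 | 01000000 | 0 | 0
  19 | 10000000 | 1 | 1
  20 | 00000001 | 0 | 0
  21 | 00000010 | 0 | 0
  22 | 00000100 | 0 | 0
  23 | 00001000 | 0 | 1
  24 | 00010001 | 0 | 1
  25 | 00100011 | 0 | 1
  26 | 01000111 | 0 | 0
  27 | 10001110 | 1 | 0
  28 | 00011100 | 0 | 0
  29 | 00111000 | 0 | 1
  30 | 01110001 | 0 | 0
  31 | 11100010 | 1 | 0
  32 | 11000100 | 1 | 1
  33 | 10001001 | 1 | 0
  34 | 00010010 | 0 | 1
  35 | 00100101 | 0 | 1
  36 | 01001011 | 0 | 1
  37 | 10010111 | 1 | 0
  38 | 00101110 | 0 | 0
  39 | 01011100 | 0 | 0
  40 | 10111000 | 1 | 0
  41 | 01110000 | 0 | 0
  42 | 11100000 | 1 | 0
  43 | 11000000 | 1 | 1
  44 | 10000001 | 1 | 1
  45 | 00000011 | 0 | 0
  46 | 00000110 | 0 | 0
  47 | 00001100 | 0 | 1
  48 | 00011001 | 0 | 0
  49 | 00110010 | 0 | 0
  50 | 01100100 | 0 | 1
  51 | 11001001 | 1 | 0
  52 | 10010010 | 1 | 0
  53 | 00100100 | 0 | 1
  54 | 01001001 | 0 | 1
  55 | 10010011 | 1 | 0
  56 | 00100110 | 0 | 1
  57 | 01001101 | 0 | 1
  58 | 10011011 | 1 | 1
  59 | 00110111 | 0 | 0
  60 | 01101110 | 0 | 0
  61 | 11011100 | 1 | 1
  62 | 10111001 | 1 | 0
  63 | 01110010 | 0 | 0
  64 | 11100100 | 1 | 0
  65 | 11001000 | 1 | 0
  66 | 10010000 | 1 | 0
  67 | 00100000 | 0 | 1
  68 | 01000001 | 0 | 0
  69 | 10000010 | 1 | 1
  70 | 00000101 | 0 | 0
  71 | 00001010 | 0 | 1
  72 | 00010101 | 0 | 1
  73 | 00101011 | 0 | 0
  74 | 01010110 | 0 | 1
  75 | 10101101 | 1 | 1
  76 | 01011011 | 0 | 0
  77 | 10110110 | 1 | 1
  78 | 01101101 | 0 | 0
  79 | 11011010 | 1 | 1
  80 | 10110101 | 1 | 1
  81 | 01101011 | 0 | 0
  82 | 11010110 | 1 | 0
  83 | 10101100 | 1 | 1
  84 | 01011001 | 0 | 0
  85 | 10110010 | 1 | 1
  86 | 01100101 | 0 | 1
  87 | 11001011 | 1 | 0
  88 | 10010110 | 1 | 0
  89 | 00101100 | 0 | 0
  90 | 01011000 | 0 | 0
  91 | 10110000 | 1 | 1
  92 | 01100001 | 0 | 1
  93 | 11000011 | 1 | 1
  94 | 10000111 | 1 | 1
  95 | 00001111 | 0 | 1
  96 | 00011111 | 0 | 0
  97 | 00111110 | 0 | 1
  98 | 01111101 | 0 | 1
  99 | 11111011 | 1 | 0
 100 | 11110110 | 1 | 1
 101 | 11101101 | 1 | 1
 102 | 11011011 | 1 | 1
 103 | 10110111 | 1 | 1
 104 | 01101111 | 0 | 0
 105 | 11011110 | 1 | 1
 106 | 10111101 | 1 | 0
 107 | 01111010 | 0 | 1
 108 | 11110101 | 1 | 1
 109 | 11101011 | 1 | 1
 110 | 11010111 | 1 | 0
 111 | 10101110 | 1 | 1
 112 | 01011101 | 0 | 0
 113 | 10111010 | 1 | 0
 114 | 01110100 | 0 | 0
 115 | 11101000 | 1 | 1
 116 | 11010001 | 1 | 0

111000010111100011010000000100011100010010111000000110010010011011100100000101011011010110010110000111110110111101011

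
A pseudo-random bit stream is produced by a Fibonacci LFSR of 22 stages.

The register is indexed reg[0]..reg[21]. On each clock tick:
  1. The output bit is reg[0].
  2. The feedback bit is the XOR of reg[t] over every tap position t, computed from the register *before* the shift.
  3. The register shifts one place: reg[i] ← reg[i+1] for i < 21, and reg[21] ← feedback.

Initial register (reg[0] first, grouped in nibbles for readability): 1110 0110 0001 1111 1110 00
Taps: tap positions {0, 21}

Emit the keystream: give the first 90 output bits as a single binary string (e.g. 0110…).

step | reg (before) | out | fb
   0 | 1110011000011111111000 | 1 | 1
   1 | 1100110000111111110001 | 1 | 0
   2 | 1001100001111111100010 | 1 | 1
   3 | 0011000011111111000101 | 0 | 1
   4 | 0110000111111110001011 | 0 | 1
   5 | 1100001111111100010111 | 1 | 0
   6 | 1000011111111000101110 | 1 | 1
   7 | 0000111111110001011101 | 0 | 1
   8 | 0001111111100010111011 | 0 | 1
   9 | 0011111111000101110111 | 0 | 1
  10 | 0111111110001011101111 | 0 | 1
  11 | 1111111100010111011111 | 1 | 0
  12 | 1111111000101110111110 | 1 | 1
  13 | 1111110001011101111101 | 1 | 0
  14 | 1111100010111011111010 | 1 | 1
  15 | 1111000101110111110101 | 1 | 0
  16 | 1110001011101111101010 | 1 | 1
  17 | 1100010111011111010101 | 1 | 0
  18 | 1000101110111110101010 | 1 | 1
  19 | 0001011101111101010101 | 0 | 1
  20 | 0010111011111010101011 | 0 | 1
  21 | 0101110111110101010111 | 0 | 1
  22 | 1011101111101010101111 | 1 | 0
  23 | 0111011111010101011110 | 0 | 0
  24 | 1110111110101010111100 | 1 | 1
  25 | 1101111101010101111001 | 1 | 0
  26 | 1011111010101011110010 | 1 | 1
  27 | 0111110101010111100101 | 0 | 1
  28 | 1111101010101111001011 | 1 | 0
  29 | 1111010101011110010110 | 1 | 1
  30 | 1110101010111100101101 | 1 | 0
  31 | 1101010101111001011010 | 1 | 1
  32 | 1010101011110010110101 | 1 | 0
  33 | 0101010111100101101010 | 0 | 0
  34 | 1010101111001011010100 | 1 | 1
  35 | 0101011110010110101001 | 0 | 1
  36 | 1010111100101101010011 | 1 | 0
  37 | 0101111001011010100110 | 0 | 0
  38 | 1011110010110101001100 | 1 | 1
  39 | 0111100101101010011001 | 0 | 1
  40 | 1111001011010100110011 | 1 | 0
  41 | 1110010110101001100110 | 1 | 1
  42 | 1100101101010011001101 | 1 | 0
  43 | 1001011010100110011010 | 1 | 1
  44 | 0010110101001100110101 | 0 | 1
  45 | 0101101010011001101011 | 0 | 1
  46 | 1011010100110011010111 | 1 | 0
  47 | 0110101001100110101110 | 0 | 0
  48 | 1101010011001101011100 | 1 | 1
  49 | 1010100110011010111001 | 1 | 0
  50 | 0101001100110101110010 | 0 | 0
  51 | 1010011001101011100100 | 1 | 1
  52 | 0100110011010111001001 | 0 | 1
  53 | 1001100110101110010011 | 1 | 0
  54 | 0011001101011100100110 | 0 | 0
  55 | 0110011010111001001100 | 0 | 0
  56 | 1100110101110010011000 | 1 | 1
  57 | 1001101011100100110001 | 1 | 0
  58 | 0011010111001001100010 | 0 | 0
  59 | 0110101110010011000100 | 0 | 0
  60 | 1101011100100110001000 | 1 | 1
  61 | 1010111001001100010001 | 1 | 0
  62 | 0101110010011000100010 | 0 | 0
  63 | 1011100100110001000100 | 1 | 1
  64 | 0111001001100010001001 | 0 | 1
  65 | 1110010011000100010011 | 1 | 0
  66 | 1100100110001000100110 | 1 | 1
  67 | 1001001100010001001101 | 1 | 0
  68 | 0010011000100010011010 | 0 | 0
  69 | 0100110001000100110100 | 0 | 0
  70 | 1001100010001001101000 | 1 | 1
  71 | 0011000100010011010001 | 0 | 1
  72 | 0110001000100110100011 | 0 | 1
  73 | 1100010001001101000111 | 1 | 0
  74 | 1000100010011010001110 | 1 | 1
  75 | 0001000100110100011101 | 0 | 1
  76 | 0010001001101000111011 | 0 | 1
  77 | 0100010011010001110111 | 0 | 1
  78 | 1000100110100011101111 | 1 | 0
  79 | 0001001101000111011110 | 0 | 0
  80 | 0010011010001110111100 | 0 | 0
  81 | 0100110100011101111000 | 0 | 0
  82 | 1001101000111011110000 | 1 | 1
  83 | 0011010001110111100001 | 0 | 1
  84 | 0110100011101111000011 | 0 | 1
  85 | 1101000111011110000111 | 1 | 0
  86 | 1010001110111100001110 | 1 | 1
  87 | 0100011101111000011101 | 0 | 1
  88 | 1000111011110000111011 | 1 | 0
  89 | 0001110111100001110110 | 0 | 0

111001100001111111100010111011111010101011110010110101001100110101110010011000100010011010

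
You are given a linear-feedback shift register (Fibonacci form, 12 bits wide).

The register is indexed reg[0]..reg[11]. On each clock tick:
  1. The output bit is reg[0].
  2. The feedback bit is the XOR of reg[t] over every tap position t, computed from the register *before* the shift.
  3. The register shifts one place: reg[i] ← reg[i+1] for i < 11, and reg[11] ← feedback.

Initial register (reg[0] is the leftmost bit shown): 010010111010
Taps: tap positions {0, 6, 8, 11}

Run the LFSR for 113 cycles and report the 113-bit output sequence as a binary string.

tick  register→output (feedback)
  0  010010111010→0 (0)
  1  100101110100→1 (0)
  2  001011101000→0 (0)
  3  010111010000→0 (0)
  4  101110100000→1 (0)
  5  011101000000→0 (0)
  6  111010000000→1 (1)
  7  110100000001→1 (0)
  8  101000000010→1 (1)
  9  010000000101→0 (1)
 10  100000001011→1 (1)
 11  000000010111→0 (1)
 12  000000101111→0 (1)
 13  000001011111→0 (0)
 14  000010111110→0 (0)
 15  000101111100→0 (0)
 16  001011111000→0 (0)
 17  010111110000→0 (1)
 18  101111100001→1 (1)
 19  011111000011→0 (1)
 20  111110000111→1 (0)
 21  111100001110→1 (0)
 22  111000011100→1 (0)
 23  110000111000→1 (1)
 24  100001110001→1 (1)
 25  000011100011→0 (0)
 26  000111000110→0 (0)
 27  001110001100→0 (1)
 28  011100011001→0 (0)
 29  111000110010→1 (0)
 30  110001100100→1 (0)
 31  100011001000→1 (0)
 32  000110010000→0 (0)
 33  001100100000→0 (1)
 34  011001000001→0 (1)
 35  110010000011→1 (0)
 36  100100000110→1 (1)
 37  001000001101→0 (0)
 38  010000011010→0 (1)
 39  100000110101→1 (1)
 40  000001101011→0 (1)
 41  000011010111→0 (1)
 42  000110101111→0 (1)
 43  001101011111→0 (0)
 44  011010111110→0 (0)
 45  110101111100→1 (1)
 46  101011111001→1 (0)
 47  010111110010→0 (1)
 48  101111100101→1 (1)
 49  011111001011→0 (0)
 50  111110010110→1 (1)
 51  111100101101→1 (0)
 52  111001011010→1 (0)
 53  110010110100→1 (0)
 54  100101101000→1 (1)
 55  001011010001→0 (1)
 56  010110100011→0 (0)
 57  101101000110→1 (1)
 58  011010001101→0 (0)
 59  110100011010→1 (0)
 60  101000110100→1 (0)
 61  010001101000→0 (0)
 62  100011010000→1 (1)
 63  000110100001→0 (0)
 64  001101000010→0 (0)
 65  011010000100→0 (0)
 66  110100001000→1 (0)
 67  101000010000→1 (1)
 68  010000100001→0 (0)
 69  100001000010→1 (1)
 70  000010000101→0 (1)
 71  000100001011→0 (0)
 72  001000010110→0 (0)
 73  010000101100→0 (0)
 74  100001011000→1 (0)
 75  000010110000→0 (1)
 76  000101100001→0 (0)
 77  001011000010→0 (0)
 78  010110000100→0 (0)
 79  101100001000→1 (0)
 80  011000010000→0 (0)
 81  110000100000→1 (0)
 82  100001000000→1 (1)
 83  000010000001→0 (1)
 84  000100000011→0 (1)
 85  001000000111→0 (1)
 86  010000001111→0 (0)
 87  100000011110→1 (0)
 88  000000111100→0 (0)
 89  000001111000→0 (0)
 90  000011110000→0 (1)
 91  000111100001→0 (0)
 92  001111000010→0 (0)
 93  011110000100→0 (0)
 94  111100001000→1 (0)
 95  111000010000→1 (1)
 96  110000100001→1 (1)
 97  100001000011→1 (0)
 98  000010000110→0 (0)
 99  000100001100→0 (1)
100  001000011001→0 (0)
101  010000110010→0 (1)
102  100001100101→1 (1)
103  000011001011→0 (0)
104  000110010110→0 (0)
105  001100101100→0 (0)
106  011001011000→0 (1)
107  110010110001→1 (1)
108  100101100011→1 (1)
109  001011000111→0 (1)
110  010110001111→0 (0)
111  101100011110→1 (0)
112  011000111100→0 (0)

01001011101000000010111110000111000110010000011010111110010110100011010000100001011000010000001111000010000110010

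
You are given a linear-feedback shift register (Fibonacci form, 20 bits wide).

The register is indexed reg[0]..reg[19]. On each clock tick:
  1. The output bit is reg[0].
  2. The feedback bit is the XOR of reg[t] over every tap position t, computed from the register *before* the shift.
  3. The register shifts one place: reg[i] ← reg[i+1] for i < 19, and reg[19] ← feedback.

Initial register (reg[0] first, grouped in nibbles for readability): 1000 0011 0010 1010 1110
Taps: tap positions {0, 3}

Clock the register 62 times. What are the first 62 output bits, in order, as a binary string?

step | reg (before) | out | fb
   0 | 10000011001010101110 | 1 | 1
   1 | 00000110010101011101 | 0 | 0
   2 | 00001100101010111010 | 0 | 0
   3 | 00011001010101110100 | 0 | 1
   4 | 00110010101011101001 | 0 | 1
   5 | 01100101010111010011 | 0 | 0
   6 | 11001010101110100110 | 1 | 1
   7 | 10010101011101001101 | 1 | 0
   8 | 00101010111010011010 | 0 | 0
   9 | 01010101110100110100 | 0 | 1
  10 | 10101011101001101001 | 1 | 1
  11 | 01010111010011010011 | 0 | 1
  12 | 10101110100110100111 | 1 | 1
  13 | 01011101001101001111 | 0 | 1
  14 | 10111010011010011111 | 1 | 0
  15 | 01110100110100111110 | 0 | 1
  16 | 11101001101001111101 | 1 | 1
  17 | 11010011010011111011 | 1 | 0
  18 | 10100110100111110110 | 1 | 1
  19 | 01001101001111101101 | 0 | 0
  20 | 10011010011111011010 | 1 | 0
  21 | 00110100111110110100 | 0 | 1
  22 | 01101001111101101001 | 0 | 0
  23 | 11010011111011010010 | 1 | 0
  24 | 10100111110110100100 | 1 | 1
  25 | 01001111101101001001 | 0 | 0
  26 | 10011111011010010010 | 1 | 0
  27 | 00111110110100100100 | 0 | 1
  28 | 01111101101001001001 | 0 | 1
  29 | 11111011010010010011 | 1 | 0
  30 | 11110110100100100110 | 1 | 0
  31 | 11101101001001001100 | 1 | 1
  32 | 11011010010010011001 | 1 | 0
  33 | 10110100100100110010 | 1 | 0
  34 | 01101001001001100100 | 0 | 0
  35 | 11010010010011001000 | 1 | 0
  36 | 10100100100110010000 | 1 | 1
  37 | 01001001001100100001 | 0 | 0
  38 | 10010010011001000010 | 1 | 0
  39 | 00100100110010000100 | 0 | 0
  40 | 01001001100100001000 | 0 | 0
  41 | 10010011001000010000 | 1 | 0
  42 | 00100110010000100000 | 0 | 0
  43 | 01001100100001000000 | 0 | 0
  44 | 10011001000010000000 | 1 | 0
  45 | 00110010000100000000 | 0 | 1
  46 | 01100100001000000001 | 0 | 0
  47 | 11001000010000000010 | 1 | 1
  48 | 10010000100000000101 | 1 | 0
  49 | 00100001000000001010 | 0 | 0
  50 | 01000010000000010100 | 0 | 0
  51 | 10000100000000101000 | 1 | 1
  52 | 00001000000001010001 | 0 | 0
  53 | 00010000000010100010 | 0 | 1
  54 | 00100000000101000101 | 0 | 0
  55 | 01000000001010001010 | 0 | 0
  56 | 10000000010100010100 | 1 | 1
  57 | 00000000101000101001 | 0 | 0
  58 | 00000001010001010010 | 0 | 0
  59 | 00000010100010100100 | 0 | 0
  60 | 00000101000101001000 | 0 | 0
  61 | 00001010001010010000 | 0 | 0

10000011001010101110100110100111110110100100100110010000100000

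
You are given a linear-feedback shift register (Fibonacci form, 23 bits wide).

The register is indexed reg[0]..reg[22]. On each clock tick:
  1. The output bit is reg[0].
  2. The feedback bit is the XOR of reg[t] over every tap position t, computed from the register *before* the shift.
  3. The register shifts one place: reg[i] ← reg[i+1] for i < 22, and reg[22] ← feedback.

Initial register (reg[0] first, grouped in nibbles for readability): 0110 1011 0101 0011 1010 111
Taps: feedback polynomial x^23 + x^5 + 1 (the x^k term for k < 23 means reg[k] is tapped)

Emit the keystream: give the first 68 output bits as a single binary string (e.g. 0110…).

01101011010100111010111000000010010011001101110010010111101011101001

k : reg_k → out_k, fb_k
0: 01101011010100111010111 → 0, fb=0
1: 11010110101001110101110 → 1, fb=0
2: 10101101010011101011100 → 1, fb=0
3: 01011010100111010111000 → 0, fb=0
4: 10110101001110101110000 → 1, fb=0
5: 01101010011101011100000 → 0, fb=0
6: 11010100111010111000000 → 1, fb=0
7: 10101001110101110000000 → 1, fb=1
8: 01010011101011100000001 → 0, fb=0
9: 10100111010111000000010 → 1, fb=0
10: 01001110101110000000100 → 0, fb=1
11: 10011101011100000001001 → 1, fb=0
12: 00111010111000000010010 → 0, fb=0
13: 01110101110000000100100 → 0, fb=1
14: 11101011100000001001001 → 1, fb=1
15: 11010111000000010010011 → 1, fb=0
16: 10101110000000100100110 → 1, fb=0
17: 01011100000001001001100 → 0, fb=1
18: 10111000000010010011001 → 1, fb=1
19: 01110000000100100110011 → 0, fb=0
20: 11100000001001001100110 → 1, fb=1
21: 11000000010010011001101 → 1, fb=1
22: 10000000100100110011011 → 1, fb=1
23: 00000001001001100110111 → 0, fb=0
24: 00000010010011001101110 → 0, fb=0
25: 00000100100110011011100 → 0, fb=1
26: 00001001001100110111001 → 0, fb=0
27: 00010010011001101110010 → 0, fb=0
28: 00100100110011011100100 → 0, fb=1
29: 01001001100110111001001 → 0, fb=0
30: 10010011001101110010010 → 1, fb=1
31: 00100110011011100100101 → 0, fb=1
32: 01001100110111001001011 → 0, fb=1
33: 10011001101110010010111 → 1, fb=1
34: 00110011011100100101111 → 0, fb=0
35: 01100110111001001011110 → 0, fb=1
36: 11001101110010010111101 → 1, fb=0
37: 10011011100100101111010 → 1, fb=1
38: 00110111001001011110101 → 0, fb=1
39: 01101110010010111101011 → 0, fb=1
40: 11011100100101111010111 → 1, fb=0
41: 10111001001011110101110 → 1, fb=1
42: 01110010010111101011101 → 0, fb=0
43: 11100100101111010111010 → 1, fb=0
44: 11001001011110101110100 → 1, fb=1
45: 10010010111101011101001 → 1, fb=1
46: 00100101111010111010011 → 0, fb=1
47: 01001011110101110100111 → 0, fb=0
48: 10010111101011101001110 → 1, fb=0
49: 00101111010111010011100 → 0, fb=1
50: 01011110101110100111001 → 0, fb=1
51: 10111101011101001110011 → 1, fb=0
52: 01111010111010011100110 → 0, fb=0
53: 11110101110100111001100 → 1, fb=0
54: 11101011101001110011000 → 1, fb=1
55: 11010111010011100110001 → 1, fb=0
56: 10101110100111001100010 → 1, fb=0
57: 01011101001110011000100 → 0, fb=1
58: 10111010011100110001001 → 1, fb=1
59: 01110100111001100010011 → 0, fb=1
60: 11101001110011000100111 → 1, fb=1
61: 11010011100110001001111 → 1, fb=1
62: 10100111001100010011111 → 1, fb=0
63: 01001110011000100111110 → 0, fb=1
64: 10011100110001001111101 → 1, fb=0
65: 00111001100010011111010 → 0, fb=0
66: 01110011000100111110100 → 0, fb=0
67: 11100110001001111101000 → 1, fb=0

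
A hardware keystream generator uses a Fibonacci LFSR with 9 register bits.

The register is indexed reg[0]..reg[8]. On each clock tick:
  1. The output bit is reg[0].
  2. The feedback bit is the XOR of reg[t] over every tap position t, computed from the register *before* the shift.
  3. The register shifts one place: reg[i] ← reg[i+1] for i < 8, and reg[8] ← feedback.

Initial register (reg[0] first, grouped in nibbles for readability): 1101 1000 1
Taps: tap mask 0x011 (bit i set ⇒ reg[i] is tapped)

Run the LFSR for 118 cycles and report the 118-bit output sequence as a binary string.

1101100010101001000111000110110101011100010011000100010000000010000100011000010011100101010110000110111101001101110010

tick  register→output (feedback)
  0  110110001→1 (0)
  1  101100010→1 (1)
  2  011000101→0 (0)
  3  110001010→1 (1)
  4  100010101→1 (0)
  5  000101010→0 (0)
  6  001010100→0 (1)
  7  010101001→0 (0)
  8  101010010→1 (0)
  9  010100100→0 (0)
 10  101001000→1 (1)
 11  010010001→0 (1)
 12  100100011→1 (1)
 13  001000111→0 (0)
 14  010001110→0 (0)
 15  100011100→1 (0)
 16  000111000→0 (1)
 17  001110001→0 (1)
 18  011100011→0 (0)
 19  111000110→1 (1)
 20  110001101→1 (1)
 21  100011011→1 (0)
 22  000110110→0 (1)
 23  001101101→0 (0)
 24  011011010→0 (1)
 25  110110101→1 (0)
 26  101101010→1 (1)
 27  011010101→0 (1)
 28  110101011→1 (1)
 29  101010111→1 (0)
 30  010101110→0 (0)
 31  101011100→1 (0)
 32  010111000→0 (1)
 33  101110001→1 (0)
 34  011100010→0 (0)
 35  111000100→1 (1)
 36  110001001→1 (1)
 37  100010011→1 (0)
 38  000100110→0 (0)
 39  001001100→0 (0)
 40  010011000→0 (1)
 41  100110001→1 (0)
 42  001100010→0 (0)
 43  011000100→0 (0)
 44  110001000→1 (1)
 45  100010001→1 (0)
 46  000100010→0 (0)
 47  001000100→0 (0)
 48  010001000→0 (0)
 49  100010000→1 (0)
 50  000100000→0 (0)
 51  001000000→0 (0)
 52  010000000→0 (0)
 53  100000000→1 (1)
 54  000000001→0 (0)
 55  000000010→0 (0)
 56  000000100→0 (0)
 57  000001000→0 (0)
 58  000010000→0 (1)
 59  000100001→0 (0)
 60  001000010→0 (0)
 61  010000100→0 (0)
 62  100001000→1 (1)
 63  000010001→0 (1)
 64  000100011→0 (0)
 65  001000110→0 (0)
 66  010001100→0 (0)
 67  100011000→1 (0)
 68  000110000→0 (1)
 69  001100001→0 (0)
 70  011000010→0 (0)
 71  110000100→1 (1)
 72  100001001→1 (1)
 73  000010011→0 (1)
 74  000100111→0 (0)
 75  001001110→0 (0)
 76  010011100→0 (1)
 77  100111001→1 (0)
 78  001110010→0 (1)
 79  011100101→0 (0)
 80  111001010→1 (1)
 81  110010101→1 (0)
 82  100101010→1 (1)
 83  001010101→0 (1)
 84  010101011→0 (0)
 85  101010110→1 (0)
 86  010101100→0 (0)
 87  101011000→1 (0)
 88  010110000→0 (1)
 89  101100001→1 (1)
 90  011000011→0 (0)
 91  110000110→1 (1)
 92  100001101→1 (1)
 93  000011011→0 (1)
 94  000110111→0 (1)
 95  001101111→0 (0)
 96  011011110→0 (1)
 97  110111101→1 (0)
 98  101111010→1 (0)
 99  011110100→0 (1)
100  111101001→1 (1)
101  111010011→1 (0)
102  110100110→1 (1)
103  101001101→1 (1)
104  010011011→0 (1)
105  100110111→1 (0)
106  001101110→0 (0)
107  011011100→0 (1)
108  110111001→1 (0)
109  101110010→1 (0)
110  011100100→0 (0)
111  111001000→1 (1)
112  110010001→1 (0)
113  100100010→1 (1)
114  001000101→0 (0)
115  010001010→0 (0)
116  100010100→1 (0)
117  000101000→0 (0)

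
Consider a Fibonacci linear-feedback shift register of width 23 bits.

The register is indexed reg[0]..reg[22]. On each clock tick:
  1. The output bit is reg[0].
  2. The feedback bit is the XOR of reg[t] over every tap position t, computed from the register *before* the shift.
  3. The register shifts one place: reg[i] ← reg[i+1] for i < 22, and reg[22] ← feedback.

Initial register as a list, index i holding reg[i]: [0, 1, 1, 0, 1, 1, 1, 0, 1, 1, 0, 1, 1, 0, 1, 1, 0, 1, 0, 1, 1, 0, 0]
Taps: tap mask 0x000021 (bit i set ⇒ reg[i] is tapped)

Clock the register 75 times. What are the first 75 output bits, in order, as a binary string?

011011101101101101011001011010110110000011101000000011101111101111010011101

k : reg_k → out_k, fb_k
0: 01101110110110110101100 → 0, fb=1
1: 11011101101101101011001 → 1, fb=0
2: 10111011011011010110010 → 1, fb=1
3: 01110110110110101100101 → 0, fb=1
4: 11101101101101011001011 → 1, fb=0
5: 11011011011010110010110 → 1, fb=1
6: 10110110110101100101101 → 1, fb=0
7: 01101101101011001011010 → 0, fb=1
8: 11011011010110010110101 → 1, fb=1
9: 10110110101100101101011 → 1, fb=0
10: 01101101011001011010110 → 0, fb=1
11: 11011010110010110101101 → 1, fb=1
12: 10110101100101101011011 → 1, fb=0
13: 01101011001011010110110 → 0, fb=0
14: 11010110010110101101100 → 1, fb=0
15: 10101100101101011011000 → 1, fb=0
16: 01011001011010110110000 → 0, fb=0
17: 10110010110101101100000 → 1, fb=1
18: 01100101101011011000001 → 0, fb=1
19: 11001011010110110000011 → 1, fb=1
20: 10010110101101100000111 → 1, fb=0
21: 00101101011011000001110 → 0, fb=1
22: 01011010110110000011101 → 0, fb=0
23: 10110101101100000111010 → 1, fb=0
24: 01101011011000001110100 → 0, fb=0
25: 11010110110000011101000 → 1, fb=0
26: 10101101100000111010000 → 1, fb=0
27: 01011011000001110100000 → 0, fb=0
28: 10110110000011101000000 → 1, fb=0
29: 01101100000111010000000 → 0, fb=1
30: 11011000001110100000001 → 1, fb=1
31: 10110000011101000000011 → 1, fb=1
32: 01100000111010000000111 → 0, fb=0
33: 11000001110100000001110 → 1, fb=1
34: 10000011101000000011101 → 1, fb=1
35: 00000111010000000111011 → 0, fb=1
36: 00001110100000001110111 → 0, fb=1
37: 00011101000000011101111 → 0, fb=1
38: 00111010000000111011111 → 0, fb=0
39: 01110100000001110111110 → 0, fb=1
40: 11101000000011101111101 → 1, fb=1
41: 11010000000111011111011 → 1, fb=1
42: 10100000001110111110111 → 1, fb=1
43: 01000000011101111101111 → 0, fb=0
44: 10000000111011111011110 → 1, fb=1
45: 00000001110111110111101 → 0, fb=0
46: 00000011101111101111010 → 0, fb=0
47: 00000111011111011110100 → 0, fb=1
48: 00001110111110111101001 → 0, fb=1
49: 00011101111101111010011 → 0, fb=1
50: 00111011111011110100111 → 0, fb=0
51: 01110111110111101001110 → 0, fb=1
52: 11101111101111010011101 → 1, fb=0
53: 11011111011110100111010 → 1, fb=0
54: 10111110111101001110100 → 1, fb=0
55: 01111101111010011101000 → 0, fb=1
56: 11111011110100111010001 → 1, fb=1
57: 11110111101001110100011 → 1, fb=0
58: 11101111010011101000110 → 1, fb=0
59: 11011110100111010001100 → 1, fb=0
60: 10111101001110100011000 → 1, fb=0
61: 01111010011101000110000 → 0, fb=0
62: 11110100111010001100000 → 1, fb=0
63: 11101001110100011000000 → 1, fb=1
64: 11010011101000110000001 → 1, fb=1
65: 10100111010001100000011 → 1, fb=0
66: 01001110100011000000110 → 0, fb=1
67: 10011101000110000001101 → 1, fb=0
68: 00111010001100000011010 → 0, fb=0
69: 01110100011000000110100 → 0, fb=1
70: 11101000110000001101001 → 1, fb=1
71: 11010001100000011010011 → 1, fb=1
72: 10100011000000110100111 → 1, fb=1
73: 01000110000001101001111 → 0, fb=1
74: 10001100000011010011111 → 1, fb=0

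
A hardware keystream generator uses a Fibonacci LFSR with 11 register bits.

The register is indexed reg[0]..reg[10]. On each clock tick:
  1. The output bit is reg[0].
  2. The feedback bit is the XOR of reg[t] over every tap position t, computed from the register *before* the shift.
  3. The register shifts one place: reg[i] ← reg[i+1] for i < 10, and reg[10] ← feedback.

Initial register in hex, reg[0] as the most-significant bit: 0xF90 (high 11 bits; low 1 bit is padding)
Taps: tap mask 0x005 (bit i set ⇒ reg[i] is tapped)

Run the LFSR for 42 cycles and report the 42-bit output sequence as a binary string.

k : reg_k → out_k, fb_k
0: 11111001000 → 1, fb=0
1: 11110010000 → 1, fb=0
2: 11100100000 → 1, fb=0
3: 11001000000 → 1, fb=1
4: 10010000001 → 1, fb=1
5: 00100000011 → 0, fb=1
6: 01000000111 → 0, fb=0
7: 10000001110 → 1, fb=1
8: 00000011101 → 0, fb=0
9: 00000111010 → 0, fb=0
10: 00001110100 → 0, fb=0
11: 00011101000 → 0, fb=0
12: 00111010000 → 0, fb=1
13: 01110100001 → 0, fb=1
14: 11101000011 → 1, fb=0
15: 11010000110 → 1, fb=1
16: 10100001101 → 1, fb=0
17: 01000011010 → 0, fb=0
18: 10000110100 → 1, fb=1
19: 00001101001 → 0, fb=0
20: 00011010010 → 0, fb=0
21: 00110100100 → 0, fb=1
22: 01101001001 → 0, fb=1
23: 11010010011 → 1, fb=1
24: 10100100111 → 1, fb=0
25: 01001001110 → 0, fb=0
26: 10010011100 → 1, fb=1
27: 00100111001 → 0, fb=1
28: 01001110011 → 0, fb=0
29: 10011100110 → 1, fb=1
30: 00111001101 → 0, fb=1
31: 01110011011 → 0, fb=1
32: 11100110111 → 1, fb=0
33: 11001101110 → 1, fb=1
34: 10011011101 → 1, fb=1
35: 00110111011 → 0, fb=1
36: 01101110111 → 0, fb=1
37: 11011101111 → 1, fb=1
38: 10111011111 → 1, fb=0
39: 01110111110 → 0, fb=1
40: 11101111101 → 1, fb=0
41: 11011111010 → 1, fb=1

111110010000001110100001101001001110011011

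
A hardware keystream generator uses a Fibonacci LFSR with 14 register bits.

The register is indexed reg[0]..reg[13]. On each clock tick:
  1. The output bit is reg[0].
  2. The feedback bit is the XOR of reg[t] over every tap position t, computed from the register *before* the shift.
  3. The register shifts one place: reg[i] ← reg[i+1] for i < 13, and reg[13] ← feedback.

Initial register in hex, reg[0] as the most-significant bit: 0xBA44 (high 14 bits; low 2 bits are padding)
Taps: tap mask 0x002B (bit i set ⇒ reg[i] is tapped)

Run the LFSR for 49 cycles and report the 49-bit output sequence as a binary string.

tick  register→output (feedback)
  0  10111010010001→1 (0)
  1  01110100100010→0 (1)
  2  11101001000101→1 (0)
  3  11010010001010→1 (1)
  4  10100100010101→1 (0)
  5  01001000101010→0 (1)
  6  10010001010101→1 (0)
  7  00100010101010→0 (0)
  8  01000101010100→0 (0)
  9  10001010101000→1 (1)
 10  00010101010001→0 (0)
 11  00101010100010→0 (0)
 12  01010101000100→0 (1)
 13  10101010001001→1 (1)
 14  01010100010011→0 (1)
 15  10101000100111→1 (1)
 16  01010001001111→0 (0)
 17  10100010011110→1 (1)
 18  01000100111101→0 (0)
 19  10001001111010→1 (1)
 20  00010011110101→0 (1)
 21  00100111101011→0 (1)
 22  01001111010111→0 (0)
 23  10011110101110→1 (1)
 24  00111101011101→0 (0)
 25  01111010111010→0 (0)
 26  11110101110100→1 (0)
 27  11101011101000→1 (0)
 28  11010111010000→1 (0)
 29  10101110100000→1 (0)
 30  01011101000000→0 (1)
 31  10111010000001→1 (0)
 32  01110100000010→0 (1)
 33  11101000000101→1 (0)
 34  11010000001010→1 (1)
 35  10100000010101→1 (1)
 36  01000000101011→0 (1)
 37  10000001010111→1 (1)
 38  00000010101111→0 (0)
 39  00000101011110→0 (1)
 40  00001010111101→0 (0)
 41  00010101111010→0 (0)
 42  00101011110100→0 (0)
 43  01010111101000→0 (1)
 44  10101111010001→1 (0)
 45  01011110100010→0 (1)
 46  10111101000101→1 (1)
 47  01111010001011→0 (0)
 48  11110100010110→1 (0)

1011101001000101010100010011110101110100000010101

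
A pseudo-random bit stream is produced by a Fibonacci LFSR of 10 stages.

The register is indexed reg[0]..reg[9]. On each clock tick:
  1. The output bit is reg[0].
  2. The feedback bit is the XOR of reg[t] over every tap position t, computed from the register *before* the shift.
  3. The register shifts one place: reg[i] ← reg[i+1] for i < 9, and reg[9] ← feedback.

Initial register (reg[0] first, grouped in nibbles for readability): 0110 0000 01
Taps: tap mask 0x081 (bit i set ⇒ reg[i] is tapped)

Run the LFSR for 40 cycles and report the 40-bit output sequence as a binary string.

k : reg_k → out_k, fb_k
0: 0110000001 → 0, fb=0
1: 1100000010 → 1, fb=1
2: 1000000101 → 1, fb=0
3: 0000001010 → 0, fb=0
4: 0000010100 → 0, fb=1
5: 0000101001 → 0, fb=0
6: 0001010010 → 0, fb=0
7: 0010100100 → 0, fb=1
8: 0101001001 → 0, fb=0
9: 1010010010 → 1, fb=1
10: 0100100101 → 0, fb=1
11: 1001001011 → 1, fb=1
12: 0010010111 → 0, fb=1
13: 0100101111 → 0, fb=1
14: 1001011111 → 1, fb=0
15: 0010111110 → 0, fb=1
16: 0101111101 → 0, fb=1
17: 1011111011 → 1, fb=1
18: 0111110111 → 0, fb=1
19: 1111101111 → 1, fb=0
20: 1111011110 → 1, fb=0
21: 1110111100 → 1, fb=0
22: 1101111000 → 1, fb=1
23: 1011110001 → 1, fb=1
24: 0111100011 → 0, fb=0
25: 1111000110 → 1, fb=0
26: 1110001100 → 1, fb=0
27: 1100011000 → 1, fb=1
28: 1000110001 → 1, fb=1
29: 0001100011 → 0, fb=0
30: 0011000110 → 0, fb=1
31: 0110001101 → 0, fb=1
32: 1100011011 → 1, fb=1
33: 1000110111 → 1, fb=0
34: 0001101110 → 0, fb=1
35: 0011011101 → 0, fb=1
36: 0110111011 → 0, fb=0
37: 1101110110 → 1, fb=0
38: 1011101100 → 1, fb=0
39: 0111011000 → 0, fb=0

0110000001010010010111110111100011000110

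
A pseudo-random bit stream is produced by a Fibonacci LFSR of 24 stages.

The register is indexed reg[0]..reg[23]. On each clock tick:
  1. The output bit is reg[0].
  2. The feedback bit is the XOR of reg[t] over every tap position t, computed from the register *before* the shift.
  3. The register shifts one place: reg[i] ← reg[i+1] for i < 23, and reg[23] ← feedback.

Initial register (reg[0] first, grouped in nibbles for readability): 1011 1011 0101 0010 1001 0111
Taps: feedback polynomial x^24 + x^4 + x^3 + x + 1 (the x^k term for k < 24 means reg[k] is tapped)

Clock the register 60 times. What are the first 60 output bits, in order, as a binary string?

step | reg (before) | out | fb
   0 | 101110110101001010010111 | 1 | 1
   1 | 011101101010010100101111 | 0 | 0
   2 | 111011010100101001011110 | 1 | 1
   3 | 110110101001010010111101 | 1 | 0
   4 | 101101010010100101111010 | 1 | 0
   5 | 011010100101001011110100 | 0 | 0
   6 | 110101001010010111101000 | 1 | 1
   7 | 101010010100101111010001 | 1 | 0
   8 | 010100101001011110100010 | 0 | 0
   9 | 101001010010111101000100 | 1 | 1
  10 | 010010100101111010001001 | 0 | 0
  11 | 100101001011110100010010 | 1 | 0
  12 | 001010010111101000100100 | 0 | 1
  13 | 010100101111010001001001 | 0 | 0
  14 | 101001011110100010010010 | 1 | 1
  15 | 010010111101000100100101 | 0 | 0
  16 | 100101111010001001001010 | 1 | 0
  17 | 001011110100010010010100 | 0 | 1
  18 | 010111101000100100101001 | 0 | 1
  19 | 101111010001001001010011 | 1 | 1
  20 | 011110100010010010100111 | 0 | 1
  21 | 111101000100100101001111 | 1 | 1
  22 | 111010001001001010011111 | 1 | 1
  23 | 110100010010010100111111 | 1 | 1
  24 | 101000100100101001111111 | 1 | 1
  25 | 010001001001010011111111 | 0 | 1
  26 | 100010010010100111111111 | 1 | 0
  27 | 000100100101001111111110 | 0 | 1
  28 | 001001001010011111111101 | 0 | 0
  29 | 010010010100111111111010 | 0 | 0
  30 | 100100101001111111110100 | 1 | 0
  31 | 001001010011111111101000 | 0 | 0
  32 | 010010100111111111010000 | 0 | 0
  33 | 100101001111111110100000 | 1 | 0
  34 | 001010011111111101000000 | 0 | 1
  35 | 010100111111111010000001 | 0 | 0
  36 | 101001111111110100000010 | 1 | 1
  37 | 010011111111101000000101 | 0 | 0
  38 | 100111111111010000001010 | 1 | 1
  39 | 001111111110100000010101 | 0 | 0
  40 | 011111111101000000101010 | 0 | 1
  41 | 111111111010000001010101 | 1 | 0
  42 | 111111110100000010101010 | 1 | 0
  43 | 111111101000000101010100 | 1 | 0
  44 | 111111010000001010101000 | 1 | 0
  45 | 111110100000010101010000 | 1 | 0
  46 | 111101000000101010100000 | 1 | 1
  47 | 111010000001010101000001 | 1 | 1
  48 | 110100000010101010000011 | 1 | 1
  49 | 101000000101010100000111 | 1 | 1
  50 | 010000001010101000001111 | 0 | 1
  51 | 100000010101010000011111 | 1 | 1
  52 | 000000101010100000111111 | 0 | 0
  53 | 000001010101000001111110 | 0 | 0
  54 | 000010101010000011111100 | 0 | 1
  55 | 000101010100000111111001 | 0 | 1
  56 | 001010101000001111110011 | 0 | 1
  57 | 010101010000011111100111 | 0 | 0
  58 | 101010100000111111001110 | 1 | 0
  59 | 010101000001111110011100 | 0 | 0

101110110101001010010111101000100100101001111111110100000010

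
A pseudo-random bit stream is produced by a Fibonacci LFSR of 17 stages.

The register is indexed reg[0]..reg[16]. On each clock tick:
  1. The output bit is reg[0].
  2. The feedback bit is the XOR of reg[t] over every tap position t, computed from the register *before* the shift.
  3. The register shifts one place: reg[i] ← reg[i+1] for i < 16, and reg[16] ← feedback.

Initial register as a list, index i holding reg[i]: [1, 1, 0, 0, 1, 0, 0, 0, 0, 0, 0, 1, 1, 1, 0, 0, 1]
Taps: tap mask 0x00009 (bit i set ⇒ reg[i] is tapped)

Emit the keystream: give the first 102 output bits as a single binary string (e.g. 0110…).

110010000001110011000100011111010111001111001011011101101100100001100000010001011011000100110100000111

k : reg_k → out_k, fb_k
0: 11001000000111001 → 1, fb=1
1: 10010000001110011 → 1, fb=0
2: 00100000011100110 → 0, fb=0
3: 01000000111001100 → 0, fb=0
4: 10000001110011000 → 1, fb=1
5: 00000011100110001 → 0, fb=0
6: 00000111001100010 → 0, fb=0
7: 00001110011000100 → 0, fb=0
8: 00011100110001000 → 0, fb=1
9: 00111001100010001 → 0, fb=1
10: 01110011000100011 → 0, fb=1
11: 11100110001000111 → 1, fb=1
12: 11001100010001111 → 1, fb=1
13: 10011000100011111 → 1, fb=0
14: 00110001000111110 → 0, fb=1
15: 01100010001111101 → 0, fb=0
16: 11000100011111010 → 1, fb=1
17: 10001000111110101 → 1, fb=1
18: 00010001111101011 → 0, fb=1
19: 00100011111010111 → 0, fb=0
20: 01000111110101110 → 0, fb=0
21: 10001111101011100 → 1, fb=1
22: 00011111010111001 → 0, fb=1
23: 00111110101110011 → 0, fb=1
24: 01111101011100111 → 0, fb=1
25: 11111010111001111 → 1, fb=0
26: 11110101110011110 → 1, fb=0
27: 11101011100111100 → 1, fb=1
28: 11010111001111001 → 1, fb=0
29: 10101110011110010 → 1, fb=1
30: 01011100111100101 → 0, fb=1
31: 10111001111001011 → 1, fb=0
32: 01110011110010110 → 0, fb=1
33: 11100111100101101 → 1, fb=1
34: 11001111001011011 → 1, fb=1
35: 10011110010110111 → 1, fb=0
36: 00111100101101110 → 0, fb=1
37: 01111001011011101 → 0, fb=1
38: 11110010110111011 → 1, fb=0
39: 11100101101110110 → 1, fb=1
40: 11001011011101101 → 1, fb=1
41: 10010110111011011 → 1, fb=0
42: 00101101110110110 → 0, fb=0
43: 01011011101101100 → 0, fb=1
44: 10110111011011001 → 1, fb=0
45: 01101110110110010 → 0, fb=0
46: 11011101101100100 → 1, fb=0
47: 10111011011001000 → 1, fb=0
48: 01110110110010000 → 0, fb=1
49: 11101101100100001 → 1, fb=1
50: 11011011001000011 → 1, fb=0
51: 10110110010000110 → 1, fb=0
52: 01101100100001100 → 0, fb=0
53: 11011001000011000 → 1, fb=0
54: 10110010000110000 → 1, fb=0
55: 01100100001100000 → 0, fb=0
56: 11001000011000000 → 1, fb=1
57: 10010000110000001 → 1, fb=0
58: 00100001100000010 → 0, fb=0
59: 01000011000000100 → 0, fb=0
60: 10000110000001000 → 1, fb=1
61: 00001100000010001 → 0, fb=0
62: 00011000000100010 → 0, fb=1
63: 00110000001000101 → 0, fb=1
64: 01100000010001011 → 0, fb=0
65: 11000000100010110 → 1, fb=1
66: 10000001000101101 → 1, fb=1
67: 00000010001011011 → 0, fb=0
68: 00000100010110110 → 0, fb=0
69: 00001000101101100 → 0, fb=0
70: 00010001011011000 → 0, fb=1
71: 00100010110110001 → 0, fb=0
72: 01000101101100010 → 0, fb=0
73: 10001011011000100 → 1, fb=1
74: 00010110110001001 → 0, fb=1
75: 00101101100010011 → 0, fb=0
76: 01011011000100110 → 0, fb=1
77: 10110110001001101 → 1, fb=0
78: 01101100010011010 → 0, fb=0
79: 11011000100110100 → 1, fb=0
80: 10110001001101000 → 1, fb=0
81: 01100010011010000 → 0, fb=0
82: 11000100110100000 → 1, fb=1
83: 10001001101000001 → 1, fb=1
84: 00010011010000011 → 0, fb=1
85: 00100110100000111 → 0, fb=0
86: 01001101000001110 → 0, fb=0
87: 10011010000011100 → 1, fb=0
88: 00110100000111000 → 0, fb=1
89: 01101000001110001 → 0, fb=0
90: 11010000011100010 → 1, fb=0
91: 10100000111000100 → 1, fb=1
92: 01000001110001001 → 0, fb=0
93: 10000011100010010 → 1, fb=1
94: 00000111000100101 → 0, fb=0
95: 00001110001001010 → 0, fb=0
96: 00011100010010100 → 0, fb=1
97: 00111000100101001 → 0, fb=1
98: 01110001001010011 → 0, fb=1
99: 11100010010100111 → 1, fb=1
100: 11000100101001111 → 1, fb=1
101: 10001001010011111 → 1, fb=1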